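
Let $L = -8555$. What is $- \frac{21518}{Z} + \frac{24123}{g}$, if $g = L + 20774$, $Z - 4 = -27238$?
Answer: $\frac{153315704}{55462041} \approx 2.7643$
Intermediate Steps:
$Z = -27234$ ($Z = 4 - 27238 = -27234$)
$g = 12219$ ($g = -8555 + 20774 = 12219$)
$- \frac{21518}{Z} + \frac{24123}{g} = - \frac{21518}{-27234} + \frac{24123}{12219} = \left(-21518\right) \left(- \frac{1}{27234}\right) + 24123 \cdot \frac{1}{12219} = \frac{10759}{13617} + \frac{8041}{4073} = \frac{153315704}{55462041}$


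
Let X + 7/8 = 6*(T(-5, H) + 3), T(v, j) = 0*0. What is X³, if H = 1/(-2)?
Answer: 2571353/512 ≈ 5022.2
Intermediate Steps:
H = -½ (H = 1*(-½) = -½ ≈ -0.50000)
T(v, j) = 0
X = 137/8 (X = -7/8 + 6*(0 + 3) = -7/8 + 6*3 = -7/8 + 18 = 137/8 ≈ 17.125)
X³ = (137/8)³ = 2571353/512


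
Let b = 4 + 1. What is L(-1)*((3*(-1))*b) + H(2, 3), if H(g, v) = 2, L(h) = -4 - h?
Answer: 47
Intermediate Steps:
b = 5
L(-1)*((3*(-1))*b) + H(2, 3) = (-4 - 1*(-1))*((3*(-1))*5) + 2 = (-4 + 1)*(-3*5) + 2 = -3*(-15) + 2 = 45 + 2 = 47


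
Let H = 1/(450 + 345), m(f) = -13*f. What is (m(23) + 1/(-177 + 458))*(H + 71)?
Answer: -1580826676/74465 ≈ -21229.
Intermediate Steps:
H = 1/795 ≈ 0.0012579
(m(23) + 1/(-177 + 458))*(H + 71) = (-13*23 + 1/(-177 + 458))*(1/795 + 71) = (-299 + 1/281)*(56446/795) = -84018/281*56446/795 = -1580826676/74465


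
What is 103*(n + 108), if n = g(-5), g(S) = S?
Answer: 10609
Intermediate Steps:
n = -5
103*(n + 108) = 103*(-5 + 108) = 103*103 = 10609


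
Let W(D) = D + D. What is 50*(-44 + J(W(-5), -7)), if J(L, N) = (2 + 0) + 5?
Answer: -1850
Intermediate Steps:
W(D) = 2*D
J(L, N) = 7 (J(L, N) = 2 + 5 = 7)
50*(-44 + J(W(-5), -7)) = 50*(-44 + 7) = 50*(-37) = -1850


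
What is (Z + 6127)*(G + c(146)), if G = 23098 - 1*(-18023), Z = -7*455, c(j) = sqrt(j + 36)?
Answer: 120977982 + 2942*sqrt(182) ≈ 1.2102e+8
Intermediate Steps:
c(j) = sqrt(36 + j)
Z = -3185
G = 41121 (G = 23098 + 18023 = 41121)
(Z + 6127)*(G + c(146)) = (-3185 + 6127)*(41121 + sqrt(36 + 146)) = 2942*(41121 + sqrt(182)) = 120977982 + 2942*sqrt(182)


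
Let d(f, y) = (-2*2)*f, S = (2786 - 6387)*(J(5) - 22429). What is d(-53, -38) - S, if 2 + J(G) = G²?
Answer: -80683794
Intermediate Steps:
J(G) = -2 + G²
S = 80684006 (S = (2786 - 6387)*((-2 + 5²) - 22429) = -3601*((-2 + 25) - 22429) = -3601*(23 - 22429) = -3601*(-22406) = 80684006)
d(f, y) = -4*f
d(-53, -38) - S = -4*(-53) - 1*80684006 = 212 - 80684006 = -80683794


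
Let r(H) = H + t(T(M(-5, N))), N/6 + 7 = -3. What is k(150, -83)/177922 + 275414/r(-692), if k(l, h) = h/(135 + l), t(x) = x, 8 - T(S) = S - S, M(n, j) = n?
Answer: -30626381192/76061655 ≈ -402.65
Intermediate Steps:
N = -60 (N = -42 + 6*(-3) = -42 - 18 = -60)
T(S) = 8 (T(S) = 8 - (S - S) = 8 - 1*0 = 8 + 0 = 8)
r(H) = 8 + H (r(H) = H + 8 = 8 + H)
k(150, -83)/177922 + 275414/r(-692) = -83/(135 + 150)/177922 + 275414/(8 - 692) = -83/285*(1/177922) + 275414/(-684) = -83*1/285*(1/177922) + 275414*(-1/684) = -83/285*1/177922 - 137707/342 = -83/50707770 - 137707/342 = -30626381192/76061655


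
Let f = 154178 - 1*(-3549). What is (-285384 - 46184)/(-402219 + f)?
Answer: 82892/61123 ≈ 1.3562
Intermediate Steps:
f = 157727 (f = 154178 + 3549 = 157727)
(-285384 - 46184)/(-402219 + f) = (-285384 - 46184)/(-402219 + 157727) = -331568/(-244492) = -331568*(-1/244492) = 82892/61123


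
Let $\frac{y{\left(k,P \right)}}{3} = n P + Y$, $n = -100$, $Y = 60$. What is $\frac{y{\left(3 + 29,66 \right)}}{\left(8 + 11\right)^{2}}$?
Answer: $- \frac{19620}{361} \approx -54.349$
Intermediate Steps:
$y{\left(k,P \right)} = 180 - 300 P$ ($y{\left(k,P \right)} = 3 \left(- 100 P + 60\right) = 3 \left(60 - 100 P\right) = 180 - 300 P$)
$\frac{y{\left(3 + 29,66 \right)}}{\left(8 + 11\right)^{2}} = \frac{180 - 19800}{\left(8 + 11\right)^{2}} = \frac{180 - 19800}{19^{2}} = - \frac{19620}{361}$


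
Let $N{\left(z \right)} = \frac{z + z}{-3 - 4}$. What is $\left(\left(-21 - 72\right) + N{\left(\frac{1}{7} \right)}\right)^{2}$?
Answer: $\frac{20784481}{2401} \approx 8656.6$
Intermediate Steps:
$N{\left(z \right)} = - \frac{2 z}{7}$ ($N{\left(z \right)} = \frac{2 z}{-7} = 2 z \left(- \frac{1}{7}\right) = - \frac{2 z}{7}$)
$\left(\left(-21 - 72\right) + N{\left(\frac{1}{7} \right)}\right)^{2} = \left(\left(-21 - 72\right) - \frac{2}{7 \cdot 7}\right)^{2} = \left(-93 - \frac{2}{49}\right)^{2} = \left(- \frac{4559}{49}\right)^{2} = \frac{20784481}{2401}$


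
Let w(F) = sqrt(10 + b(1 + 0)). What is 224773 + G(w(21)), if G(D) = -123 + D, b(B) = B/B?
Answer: 224650 + sqrt(11) ≈ 2.2465e+5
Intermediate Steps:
b(B) = 1
w(F) = sqrt(11) (w(F) = sqrt(10 + 1) = sqrt(11))
224773 + G(w(21)) = 224773 + (-123 + sqrt(11)) = 224650 + sqrt(11)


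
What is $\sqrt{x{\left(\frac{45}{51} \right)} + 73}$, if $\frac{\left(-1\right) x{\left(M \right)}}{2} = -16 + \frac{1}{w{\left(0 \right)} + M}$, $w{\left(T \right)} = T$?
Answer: $\frac{\sqrt{23115}}{15} \approx 10.136$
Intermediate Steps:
$x{\left(M \right)} = 32 - \frac{2}{M}$ ($x{\left(M \right)} = - 2 \left(-16 + \frac{1}{0 + M}\right) = - 2 \left(-16 + \frac{1}{M}\right) = 32 - \frac{2}{M}$)
$\sqrt{x{\left(\frac{45}{51} \right)} + 73} = \sqrt{\left(32 - \frac{2}{45 \cdot \frac{1}{51}}\right) + 73} = \sqrt{\left(32 - \frac{2}{\frac{15}{17}}\right) + 73} = \sqrt{\left(32 - \frac{34}{15}\right) + 73} = \sqrt{\frac{446}{15} + 73} = \sqrt{\frac{1541}{15}} = \frac{\sqrt{23115}}{15}$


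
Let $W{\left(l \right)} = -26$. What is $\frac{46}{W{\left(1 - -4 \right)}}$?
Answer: $- \frac{23}{13} \approx -1.7692$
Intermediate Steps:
$\frac{46}{W{\left(1 - -4 \right)}} = \frac{46}{-26} = 46 \left(- \frac{1}{26}\right) = - \frac{23}{13}$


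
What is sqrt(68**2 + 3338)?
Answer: sqrt(7962) ≈ 89.230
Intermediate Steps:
sqrt(68**2 + 3338) = sqrt(4624 + 3338) = sqrt(7962)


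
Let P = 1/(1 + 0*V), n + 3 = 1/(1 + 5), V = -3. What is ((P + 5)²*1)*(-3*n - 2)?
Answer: 234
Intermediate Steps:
n = -17/6 (n = -3 + 1/(1 + 5) = -3 + 1/6 = -3 + ⅙ = -17/6 ≈ -2.8333)
P = 1 (P = 1/(1 + 0*(-3)) = 1/(1 + 0) = 1/1 = 1)
((P + 5)²*1)*(-3*n - 2) = ((1 + 5)²*1)*(-3*(-17/6) - 2) = (6²*1)*(17/2 - 2) = (36*1)*(13/2) = 36*(13/2) = 234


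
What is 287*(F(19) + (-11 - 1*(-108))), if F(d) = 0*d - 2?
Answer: 27265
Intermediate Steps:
F(d) = -2 (F(d) = 0 - 2 = -2)
287*(F(19) + (-11 - 1*(-108))) = 287*(-2 + (-11 - 1*(-108))) = 287*(-2 + (-11 + 108)) = 287*(-2 + 97) = 287*95 = 27265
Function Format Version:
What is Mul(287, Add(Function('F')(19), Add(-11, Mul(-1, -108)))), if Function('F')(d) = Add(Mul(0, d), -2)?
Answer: 27265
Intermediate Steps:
Function('F')(d) = -2 (Function('F')(d) = Add(0, -2) = -2)
Mul(287, Add(Function('F')(19), Add(-11, Mul(-1, -108)))) = Mul(287, Add(-2, Add(-11, Mul(-1, -108)))) = Mul(287, Add(-2, Add(-11, 108))) = Mul(287, Add(-2, 97)) = Mul(287, 95) = 27265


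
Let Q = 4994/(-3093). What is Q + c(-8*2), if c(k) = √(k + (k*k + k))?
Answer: -4994/3093 + 4*√14 ≈ 13.352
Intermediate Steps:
c(k) = √(k² + 2*k) (c(k) = √(k + (k² + k)) = √(k + (k + k²)) = √(k² + 2*k))
Q = -4994/3093 (Q = 4994*(-1/3093) = -4994/3093 ≈ -1.6146)
Q + c(-8*2) = -4994/3093 + √((-8*2)*(2 - 8*2)) = -4994/3093 + √(-16*(2 - 16)) = -4994/3093 + √(-16*(-14)) = -4994/3093 + √224 = -4994/3093 + 4*√14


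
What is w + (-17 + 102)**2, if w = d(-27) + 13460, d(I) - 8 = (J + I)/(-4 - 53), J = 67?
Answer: 1179461/57 ≈ 20692.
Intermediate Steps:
d(I) = 389/57 - I/57 (d(I) = 8 + (67 + I)/(-4 - 53) = 8 + (67 + I)/(-57) = 8 + (67 + I)*(-1/57) = 8 + (-67/57 - I/57) = 389/57 - I/57)
w = 767636/57 (w = (389/57 - 1/57*(-27)) + 13460 = (389/57 + 9/19) + 13460 = 416/57 + 13460 = 767636/57 ≈ 13467.)
w + (-17 + 102)**2 = 767636/57 + (-17 + 102)**2 = 767636/57 + 85**2 = 767636/57 + 7225 = 1179461/57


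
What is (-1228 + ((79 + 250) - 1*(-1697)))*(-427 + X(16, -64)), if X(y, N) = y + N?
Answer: -379050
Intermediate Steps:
X(y, N) = N + y
(-1228 + ((79 + 250) - 1*(-1697)))*(-427 + X(16, -64)) = (-1228 + ((79 + 250) - 1*(-1697)))*(-427 + (-64 + 16)) = (-1228 + (329 + 1697))*(-427 - 48) = (-1228 + 2026)*(-475) = 798*(-475) = -379050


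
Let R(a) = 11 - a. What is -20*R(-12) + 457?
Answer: -3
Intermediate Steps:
-20*R(-12) + 457 = -20*(11 - 1*(-12)) + 457 = -20*(11 + 12) + 457 = -20*23 + 457 = -460 + 457 = -3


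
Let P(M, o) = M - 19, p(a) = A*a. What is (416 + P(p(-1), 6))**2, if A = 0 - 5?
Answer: 161604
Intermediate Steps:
A = -5
p(a) = -5*a
P(M, o) = -19 + M
(416 + P(p(-1), 6))**2 = (416 + (-19 - 5*(-1)))**2 = (416 + (-19 + 5))**2 = (416 - 14)**2 = 402**2 = 161604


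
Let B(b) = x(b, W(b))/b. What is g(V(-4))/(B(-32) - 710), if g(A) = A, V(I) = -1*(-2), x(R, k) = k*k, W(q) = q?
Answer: -1/371 ≈ -0.0026954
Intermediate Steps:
x(R, k) = k²
V(I) = 2
B(b) = b (B(b) = b²/b = b)
g(V(-4))/(B(-32) - 710) = 2/(-32 - 710) = 2/(-742) = -1/742*2 = -1/371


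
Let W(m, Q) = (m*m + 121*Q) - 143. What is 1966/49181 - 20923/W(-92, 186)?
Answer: -968408181/1516102687 ≈ -0.63875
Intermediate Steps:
W(m, Q) = -143 + m² + 121*Q (W(m, Q) = (m² + 121*Q) - 143 = -143 + m² + 121*Q)
1966/49181 - 20923/W(-92, 186) = 1966/49181 - 20923/(-143 + (-92)² + 121*186) = 1966*(1/49181) - 20923/(-143 + 8464 + 22506) = 1966/49181 - 20923/30827 = -968408181/1516102687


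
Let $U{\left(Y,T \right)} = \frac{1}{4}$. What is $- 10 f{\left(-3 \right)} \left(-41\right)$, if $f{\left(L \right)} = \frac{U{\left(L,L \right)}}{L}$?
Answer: $- \frac{205}{6} \approx -34.167$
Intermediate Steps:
$U{\left(Y,T \right)} = \frac{1}{4}$
$f{\left(L \right)} = \frac{1}{4 L}$
$- 10 f{\left(-3 \right)} \left(-41\right) = - 10 \frac{1}{4 \left(-3\right)} \left(-41\right) = - 10 \cdot \frac{1}{4} \left(- \frac{1}{3}\right) \left(-41\right) = \left(-10\right) \left(- \frac{1}{12}\right) \left(-41\right) = \frac{5}{6} \left(-41\right) = - \frac{205}{6}$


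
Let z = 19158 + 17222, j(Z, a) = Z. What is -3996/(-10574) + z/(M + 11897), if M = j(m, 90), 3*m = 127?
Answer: 324293772/94684883 ≈ 3.4250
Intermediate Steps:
m = 127/3 (m = (1/3)*127 = 127/3 ≈ 42.333)
M = 127/3 ≈ 42.333
z = 36380
-3996/(-10574) + z/(M + 11897) = -3996/(-10574) + 36380/(127/3 + 11897) = -3996*(-1/10574) + 36380/(35818/3) = 1998/5287 + 36380*(3/35818) = 1998/5287 + 54570/17909 = 324293772/94684883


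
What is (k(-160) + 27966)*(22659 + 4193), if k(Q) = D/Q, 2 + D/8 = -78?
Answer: 751050440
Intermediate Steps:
D = -640 (D = -16 + 8*(-78) = -16 - 624 = -640)
k(Q) = -640/Q
(k(-160) + 27966)*(22659 + 4193) = (-640/(-160) + 27966)*(22659 + 4193) = (-640*(-1/160) + 27966)*26852 = (4 + 27966)*26852 = 27970*26852 = 751050440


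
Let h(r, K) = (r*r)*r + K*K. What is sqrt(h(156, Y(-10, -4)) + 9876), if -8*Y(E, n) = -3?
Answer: sqrt(243602697)/8 ≈ 1951.0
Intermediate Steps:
Y(E, n) = 3/8 (Y(E, n) = -1/8*(-3) = 3/8)
h(r, K) = K**2 + r**3 (h(r, K) = r**2*r + K**2 = r**3 + K**2 = K**2 + r**3)
sqrt(h(156, Y(-10, -4)) + 9876) = sqrt(((3/8)**2 + 156**3) + 9876) = sqrt((9/64 + 3796416) + 9876) = sqrt(242970633/64 + 9876) = sqrt(243602697/64) = sqrt(243602697)/8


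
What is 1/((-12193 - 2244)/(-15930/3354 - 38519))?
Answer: 21534776/8070283 ≈ 2.6684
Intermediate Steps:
1/((-12193 - 2244)/(-15930/3354 - 38519)) = 1/(-14437/(-15930*1/3354 - 38519)) = 1/(-14437/(-2655/559 - 38519)) = 1/(-14437/(-21534776/559)) = 1/(-14437*(-559/21534776)) = 1/(8070283/21534776) = 21534776/8070283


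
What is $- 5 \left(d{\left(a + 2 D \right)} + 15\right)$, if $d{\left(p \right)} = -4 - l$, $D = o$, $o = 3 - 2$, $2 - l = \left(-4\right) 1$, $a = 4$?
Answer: $-25$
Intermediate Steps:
$l = 6$ ($l = 2 - \left(-4\right) 1 = 2 - -4 = 2 + 4 = 6$)
$o = 1$
$D = 1$
$d{\left(p \right)} = -10$ ($d{\left(p \right)} = -4 - 6 = -10$)
$- 5 \left(d{\left(a + 2 D \right)} + 15\right) = - 5 \left(-10 + 15\right) = \left(-5\right) 5 = -25$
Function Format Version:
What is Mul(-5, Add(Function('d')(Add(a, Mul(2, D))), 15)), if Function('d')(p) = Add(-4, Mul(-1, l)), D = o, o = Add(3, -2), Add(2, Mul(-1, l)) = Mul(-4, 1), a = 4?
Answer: -25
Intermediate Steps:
l = 6 (l = Add(2, Mul(-1, Mul(-4, 1))) = Add(2, Mul(-1, -4)) = Add(2, 4) = 6)
o = 1
D = 1
Function('d')(p) = -10 (Function('d')(p) = Add(-4, Mul(-1, 6)) = Add(-4, -6) = -10)
Mul(-5, Add(Function('d')(Add(a, Mul(2, D))), 15)) = Mul(-5, Add(-10, 15)) = Mul(-5, 5) = -25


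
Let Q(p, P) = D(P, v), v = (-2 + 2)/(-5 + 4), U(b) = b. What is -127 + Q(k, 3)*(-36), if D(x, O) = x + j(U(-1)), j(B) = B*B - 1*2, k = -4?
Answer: -199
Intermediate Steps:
v = 0 (v = 0/(-1) = 0*(-1) = 0)
j(B) = -2 + B² (j(B) = B² - 2 = -2 + B²)
D(x, O) = -1 + x (D(x, O) = x + (-2 + (-1)²) = x + (-2 + 1) = x - 1 = -1 + x)
Q(p, P) = -1 + P
-127 + Q(k, 3)*(-36) = -127 + (-1 + 3)*(-36) = -127 + 2*(-36) = -127 - 72 = -199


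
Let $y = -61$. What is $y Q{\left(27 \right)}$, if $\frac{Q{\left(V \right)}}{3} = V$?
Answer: $-4941$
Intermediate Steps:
$Q{\left(V \right)} = 3 V$
$y Q{\left(27 \right)} = - 61 \cdot 3 \cdot 27 = \left(-61\right) 81 = -4941$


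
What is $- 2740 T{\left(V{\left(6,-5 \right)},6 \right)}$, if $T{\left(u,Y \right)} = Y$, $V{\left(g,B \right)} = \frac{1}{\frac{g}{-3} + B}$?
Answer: $-16440$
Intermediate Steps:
$V{\left(g,B \right)} = \frac{1}{B - \frac{g}{3}}$ ($V{\left(g,B \right)} = \frac{1}{g \left(- \frac{1}{3}\right) + B} = \frac{1}{- \frac{g}{3} + B} = \frac{1}{B - \frac{g}{3}}$)
$- 2740 T{\left(V{\left(6,-5 \right)},6 \right)} = \left(-2740\right) 6 = -16440$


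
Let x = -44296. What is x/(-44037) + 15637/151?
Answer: 99327895/949941 ≈ 104.56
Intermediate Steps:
x/(-44037) + 15637/151 = -44296/(-44037) + 15637/151 = -44296*(-1/44037) + 15637*(1/151) = 6328/6291 + 15637/151 = 99327895/949941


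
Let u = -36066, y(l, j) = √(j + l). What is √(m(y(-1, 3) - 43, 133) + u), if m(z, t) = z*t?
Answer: √(-41785 + 133*√2) ≈ 203.95*I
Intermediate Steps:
m(z, t) = t*z
√(m(y(-1, 3) - 43, 133) + u) = √(133*(√(3 - 1) - 43) - 36066) = √(133*(√2 - 43) - 36066) = √(133*(-43 + √2) - 36066) = √((-5719 + 133*√2) - 36066) = √(-41785 + 133*√2)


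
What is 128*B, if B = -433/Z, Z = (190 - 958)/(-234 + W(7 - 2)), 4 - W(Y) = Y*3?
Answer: -106085/6 ≈ -17681.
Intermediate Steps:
W(Y) = 4 - 3*Y (W(Y) = 4 - Y*3 = 4 - 3*Y)
Z = 768/245 (Z = (190 - 958)/(-234 + (4 - 3*(7 - 2))) = -768/(-234 + (4 - 3*5)) = -768/(-234 + (4 - 15)) = -768/(-234 - 11) = -768/(-245) = -768*(-1/245) = 768/245 ≈ 3.1347)
B = -106085/768 (B = -433/768/245 = -433*245/768 = -106085/768 ≈ -138.13)
128*B = 128*(-106085/768) = -106085/6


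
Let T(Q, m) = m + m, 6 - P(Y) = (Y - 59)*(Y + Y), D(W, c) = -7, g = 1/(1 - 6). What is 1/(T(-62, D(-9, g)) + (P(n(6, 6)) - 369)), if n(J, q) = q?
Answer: 1/259 ≈ 0.0038610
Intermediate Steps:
g = -⅕ (g = 1/(-5) = -⅕ ≈ -0.20000)
P(Y) = 6 - 2*Y*(-59 + Y) (P(Y) = 6 - (Y - 59)*(Y + Y) = 6 - (-59 + Y)*2*Y = 6 - 2*Y*(-59 + Y))
T(Q, m) = 2*m
1/(T(-62, D(-9, g)) + (P(n(6, 6)) - 369)) = 1/(2*(-7) + ((6 - 2*6² + 118*6) - 369)) = 1/(-14 + ((6 - 2*36 + 708) - 369)) = 1/(-14 + ((6 - 72 + 708) - 369)) = 1/(-14 + (642 - 369)) = 1/(-14 + 273) = 1/259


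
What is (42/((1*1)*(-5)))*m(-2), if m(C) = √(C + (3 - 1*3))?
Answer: -42*I*√2/5 ≈ -11.879*I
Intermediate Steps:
m(C) = √C (m(C) = √(C + (3 - 3)) = √(C + 0) = √C)
(42/((1*1)*(-5)))*m(-2) = (42/((1*1)*(-5)))*√(-2) = (42/(1*(-5)))*(I*√2) = (42/(-5))*(I*√2) = (-⅕*42)*(I*√2) = -42*I*√2/5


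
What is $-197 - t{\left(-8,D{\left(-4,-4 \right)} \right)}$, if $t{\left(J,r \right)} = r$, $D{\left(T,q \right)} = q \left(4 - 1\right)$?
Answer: $-185$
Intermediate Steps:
$D{\left(T,q \right)} = 3 q$ ($D{\left(T,q \right)} = q 3 = 3 q$)
$-197 - t{\left(-8,D{\left(-4,-4 \right)} \right)} = -197 - 3 \left(-4\right) = -197 - -12 = -197 + 12 = -185$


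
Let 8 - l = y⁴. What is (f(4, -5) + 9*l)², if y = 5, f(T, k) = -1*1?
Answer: 30846916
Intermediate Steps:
f(T, k) = -1
l = -617 (l = 8 - 1*5⁴ = 8 - 1*625 = 8 - 625 = -617)
(f(4, -5) + 9*l)² = (-1 + 9*(-617))² = (-1 - 5553)² = (-5554)² = 30846916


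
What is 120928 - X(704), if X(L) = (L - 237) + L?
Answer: 119757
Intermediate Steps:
X(L) = -237 + 2*L (X(L) = (-237 + L) + L = -237 + 2*L)
120928 - X(704) = 120928 - (-237 + 2*704) = 120928 - (-237 + 1408) = 120928 - 1*1171 = 120928 - 1171 = 119757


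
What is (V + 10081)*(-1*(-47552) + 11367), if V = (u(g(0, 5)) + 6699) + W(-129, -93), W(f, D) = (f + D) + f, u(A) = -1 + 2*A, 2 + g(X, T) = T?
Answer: 968274846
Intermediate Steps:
g(X, T) = -2 + T
W(f, D) = D + 2*f (W(f, D) = (D + f) + f = D + 2*f)
V = 6353 (V = ((-1 + 2*(-2 + 5)) + 6699) + (-93 + 2*(-129)) = ((-1 + 2*3) + 6699) + (-93 - 258) = ((-1 + 6) + 6699) - 351 = (5 + 6699) - 351 = 6704 - 351 = 6353)
(V + 10081)*(-1*(-47552) + 11367) = (6353 + 10081)*(-1*(-47552) + 11367) = 16434*(47552 + 11367) = 16434*58919 = 968274846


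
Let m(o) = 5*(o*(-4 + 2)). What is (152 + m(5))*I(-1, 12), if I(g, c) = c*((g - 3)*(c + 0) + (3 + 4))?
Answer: -50184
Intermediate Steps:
m(o) = -10*o (m(o) = 5*(o*(-2)) = 5*(-2*o) = -10*o)
I(g, c) = c*(7 + c*(-3 + g)) (I(g, c) = c*((-3 + g)*c + 7) = c*(c*(-3 + g) + 7) = c*(7 + c*(-3 + g)))
(152 + m(5))*I(-1, 12) = (152 - 10*5)*(12*(7 - 3*12 + 12*(-1))) = (152 - 50)*(12*(7 - 36 - 12)) = 102*(12*(-41)) = 102*(-492) = -50184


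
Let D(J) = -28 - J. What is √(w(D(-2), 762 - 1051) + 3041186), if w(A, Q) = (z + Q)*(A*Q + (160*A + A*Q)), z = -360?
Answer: 3*I*√445794 ≈ 2003.0*I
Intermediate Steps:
w(A, Q) = (-360 + Q)*(160*A + 2*A*Q) (w(A, Q) = (-360 + Q)*(A*Q + (160*A + A*Q)) = (-360 + Q)*(160*A + 2*A*Q))
√(w(D(-2), 762 - 1051) + 3041186) = √(2*(-28 - 1*(-2))*(-28800 + (762 - 1051)² - 280*(762 - 1051)) + 3041186) = √(2*(-28 + 2)*(-28800 + (-289)² - 280*(-289)) + 3041186) = √(2*(-26)*(-28800 + 83521 + 80920) + 3041186) = √(2*(-26)*135641 + 3041186) = √(-7053332 + 3041186) = √(-4012146) = 3*I*√445794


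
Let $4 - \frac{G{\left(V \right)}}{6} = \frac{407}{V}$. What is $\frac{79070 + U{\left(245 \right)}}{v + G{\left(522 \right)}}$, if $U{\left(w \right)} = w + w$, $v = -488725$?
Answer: $- \frac{3460860}{21258697} \approx -0.1628$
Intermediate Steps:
$U{\left(w \right)} = 2 w$
$G{\left(V \right)} = 24 - \frac{2442}{V}$ ($G{\left(V \right)} = 24 - 6 \frac{407}{V} = 24 - \frac{2442}{V}$)
$\frac{79070 + U{\left(245 \right)}}{v + G{\left(522 \right)}} = \frac{79070 + 2 \cdot 245}{-488725 + \left(24 - \frac{2442}{522}\right)} = \frac{79070 + 490}{-488725 + \left(24 - \frac{407}{87}\right)} = \frac{79560}{-488725 + \left(24 - \frac{407}{87}\right)} = \frac{79560}{-488725 + \frac{1681}{87}} = \frac{79560}{- \frac{42517394}{87}} = 79560 \left(- \frac{87}{42517394}\right) = - \frac{3460860}{21258697}$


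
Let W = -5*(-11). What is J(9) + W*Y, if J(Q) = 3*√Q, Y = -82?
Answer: -4501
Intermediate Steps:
W = 55
J(9) + W*Y = 3*√9 + 55*(-82) = 3*3 - 4510 = 9 - 4510 = -4501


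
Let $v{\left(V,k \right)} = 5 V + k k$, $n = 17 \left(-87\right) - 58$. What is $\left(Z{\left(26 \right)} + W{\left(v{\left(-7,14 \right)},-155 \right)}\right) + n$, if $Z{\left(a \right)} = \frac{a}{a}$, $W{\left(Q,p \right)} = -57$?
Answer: $-1593$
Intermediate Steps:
$n = -1537$ ($n = -1479 - 58 = -1537$)
$v{\left(V,k \right)} = k^{2} + 5 V$ ($v{\left(V,k \right)} = 5 V + k^{2} = k^{2} + 5 V$)
$Z{\left(a \right)} = 1$
$\left(Z{\left(26 \right)} + W{\left(v{\left(-7,14 \right)},-155 \right)}\right) + n = \left(1 - 57\right) - 1537 = -56 - 1537 = -1593$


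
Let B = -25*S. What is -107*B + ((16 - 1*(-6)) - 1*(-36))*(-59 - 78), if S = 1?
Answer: -5271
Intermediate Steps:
B = -25 (B = -25*1 = -25)
-107*B + ((16 - 1*(-6)) - 1*(-36))*(-59 - 78) = -107*(-25) + ((16 - 1*(-6)) - 1*(-36))*(-59 - 78) = 2675 + ((16 + 6) + 36)*(-137) = 2675 + (22 + 36)*(-137) = 2675 + 58*(-137) = 2675 - 7946 = -5271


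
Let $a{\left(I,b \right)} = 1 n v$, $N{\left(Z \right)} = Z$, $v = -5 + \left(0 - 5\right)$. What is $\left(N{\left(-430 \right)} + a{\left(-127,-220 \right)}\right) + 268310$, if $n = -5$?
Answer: $267930$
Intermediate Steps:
$v = -10$ ($v = -5 + \left(0 - 5\right) = -5 - 5 = -10$)
$a{\left(I,b \right)} = 50$ ($a{\left(I,b \right)} = 1 \left(-5\right) \left(-10\right) = \left(-5\right) \left(-10\right) = 50$)
$\left(N{\left(-430 \right)} + a{\left(-127,-220 \right)}\right) + 268310 = \left(-430 + 50\right) + 268310 = -380 + 268310 = 267930$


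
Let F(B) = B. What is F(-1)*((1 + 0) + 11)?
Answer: -12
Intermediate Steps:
F(-1)*((1 + 0) + 11) = -((1 + 0) + 11) = -(1 + 11) = -1*12 = -12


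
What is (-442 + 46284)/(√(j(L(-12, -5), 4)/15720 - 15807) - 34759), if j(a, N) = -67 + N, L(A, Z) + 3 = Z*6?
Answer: -8349531688720/6330988373141 - 275052*I*√12056177590/6330988373141 ≈ -1.3188 - 0.0047703*I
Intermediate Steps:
L(A, Z) = -3 + 6*Z (L(A, Z) = -3 + Z*6 = -3 + 6*Z)
(-442 + 46284)/(√(j(L(-12, -5), 4)/15720 - 15807) - 34759) = (-442 + 46284)/(√((-67 + 4)/15720 - 15807) - 34759) = 45842/(√(-63*1/15720 - 15807) - 34759) = 45842/(√(-21/5240 - 15807) - 34759) = 45842/(√(-82828701/5240) - 34759) = 45842/(3*I*√12056177590/2620 - 34759) = 45842/(-34759 + 3*I*√12056177590/2620)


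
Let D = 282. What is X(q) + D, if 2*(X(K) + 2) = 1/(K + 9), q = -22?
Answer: 7279/26 ≈ 279.96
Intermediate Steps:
X(K) = -2 + 1/(2*(9 + K)) (X(K) = -2 + 1/(2*(K + 9)) = -2 + 1/(2*(9 + K)))
X(q) + D = (-35 - 4*(-22))/(2*(9 - 22)) + 282 = (½)*(-35 + 88)/(-13) + 282 = (½)*(-1/13)*53 + 282 = -53/26 + 282 = 7279/26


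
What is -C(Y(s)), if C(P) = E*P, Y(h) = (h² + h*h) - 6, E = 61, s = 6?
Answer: -4026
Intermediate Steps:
Y(h) = -6 + 2*h² (Y(h) = (h² + h²) - 6 = 2*h² - 6 = -6 + 2*h²)
C(P) = 61*P
-C(Y(s)) = -61*(-6 + 2*6²) = -61*(-6 + 2*36) = -61*(-6 + 72) = -61*66 = -1*4026 = -4026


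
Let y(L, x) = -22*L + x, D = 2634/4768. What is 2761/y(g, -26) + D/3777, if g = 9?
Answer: -517932605/42020384 ≈ -12.326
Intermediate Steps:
D = 1317/2384 (D = 2634*(1/4768) = 1317/2384 ≈ 0.55243)
y(L, x) = x - 22*L
2761/y(g, -26) + D/3777 = 2761/(-26 - 22*9) + (1317/2384)/3777 = 2761/(-26 - 198) + (1317/2384)*(1/3777) = 2761/(-224) + 439/3001456 = 2761*(-1/224) + 439/3001456 = -2761/224 + 439/3001456 = -517932605/42020384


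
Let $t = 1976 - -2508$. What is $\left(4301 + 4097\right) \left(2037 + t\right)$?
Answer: $54763358$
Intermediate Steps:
$t = 4484$ ($t = 1976 + 2508 = 4484$)
$\left(4301 + 4097\right) \left(2037 + t\right) = \left(4301 + 4097\right) \left(2037 + 4484\right) = 8398 \cdot 6521 = 54763358$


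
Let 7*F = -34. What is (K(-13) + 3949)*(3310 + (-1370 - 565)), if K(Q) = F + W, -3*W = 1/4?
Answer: 455538875/84 ≈ 5.4231e+6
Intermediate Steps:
F = -34/7 (F = (⅐)*(-34) = -34/7 ≈ -4.8571)
W = -1/12 (W = -⅓/4 = -⅓*¼ = -1/12 ≈ -0.083333)
K(Q) = -415/84 (K(Q) = -34/7 - 1/12 = -415/84)
(K(-13) + 3949)*(3310 + (-1370 - 565)) = (-415/84 + 3949)*(3310 + (-1370 - 565)) = 331301*(3310 - 1935)/84 = (331301/84)*1375 = 455538875/84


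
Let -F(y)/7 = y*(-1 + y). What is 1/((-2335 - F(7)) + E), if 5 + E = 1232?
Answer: -1/814 ≈ -0.0012285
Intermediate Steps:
E = 1227 (E = -5 + 1232 = 1227)
F(y) = -7*y*(-1 + y)
1/((-2335 - F(7)) + E) = 1/((-2335 - 7*7*(1 - 1*7)) + 1227) = 1/((-2335 - 7*7*(1 - 7)) + 1227) = 1/((-2335 - 7*7*(-6)) + 1227) = 1/((-2335 - 1*(-294)) + 1227) = 1/((-2335 + 294) + 1227) = 1/(-2041 + 1227) = 1/(-814) = -1/814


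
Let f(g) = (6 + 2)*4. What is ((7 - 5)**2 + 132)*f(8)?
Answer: 4352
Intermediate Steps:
f(g) = 32 (f(g) = 8*4 = 32)
((7 - 5)**2 + 132)*f(8) = ((7 - 5)**2 + 132)*32 = (2**2 + 132)*32 = (4 + 132)*32 = 136*32 = 4352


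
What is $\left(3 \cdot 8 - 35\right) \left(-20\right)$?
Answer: $220$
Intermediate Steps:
$\left(3 \cdot 8 - 35\right) \left(-20\right) = \left(24 - 35\right) \left(-20\right) = \left(-11\right) \left(-20\right) = 220$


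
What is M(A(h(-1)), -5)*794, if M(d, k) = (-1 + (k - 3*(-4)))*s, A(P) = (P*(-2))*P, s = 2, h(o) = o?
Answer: 9528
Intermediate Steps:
A(P) = -2*P² (A(P) = (-2*P)*P = -2*P²)
M(d, k) = 22 + 2*k (M(d, k) = (-1 + (k - 3*(-4)))*2 = (-1 + (k + 12))*2 = (-1 + (12 + k))*2 = (11 + k)*2 = 22 + 2*k)
M(A(h(-1)), -5)*794 = (22 + 2*(-5))*794 = (22 - 10)*794 = 12*794 = 9528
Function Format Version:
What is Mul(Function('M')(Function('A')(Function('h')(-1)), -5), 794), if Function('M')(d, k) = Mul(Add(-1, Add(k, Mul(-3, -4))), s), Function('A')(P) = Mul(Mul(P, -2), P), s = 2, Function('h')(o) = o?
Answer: 9528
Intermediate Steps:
Function('A')(P) = Mul(-2, Pow(P, 2)) (Function('A')(P) = Mul(Mul(-2, P), P) = Mul(-2, Pow(P, 2)))
Function('M')(d, k) = Add(22, Mul(2, k)) (Function('M')(d, k) = Mul(Add(-1, Add(k, Mul(-3, -4))), 2) = Mul(Add(-1, Add(k, 12)), 2) = Mul(Add(-1, Add(12, k)), 2) = Mul(Add(11, k), 2) = Add(22, Mul(2, k)))
Mul(Function('M')(Function('A')(Function('h')(-1)), -5), 794) = Mul(Add(22, Mul(2, -5)), 794) = Mul(Add(22, -10), 794) = Mul(12, 794) = 9528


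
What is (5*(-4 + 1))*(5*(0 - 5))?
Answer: 375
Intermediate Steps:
(5*(-4 + 1))*(5*(0 - 5)) = (5*(-3))*(5*(-5)) = -15*(-25) = 375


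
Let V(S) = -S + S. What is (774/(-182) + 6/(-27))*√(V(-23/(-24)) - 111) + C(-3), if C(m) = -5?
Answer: -5 - 3665*I*√111/819 ≈ -5.0 - 47.147*I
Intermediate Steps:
V(S) = 0
(774/(-182) + 6/(-27))*√(V(-23/(-24)) - 111) + C(-3) = (774/(-182) + 6/(-27))*√(0 - 111) - 5 = (774*(-1/182) + 6*(-1/27))*√(-111) - 5 = (-387/91 - 2/9)*(I*√111) - 5 = -3665*I*√111/819 - 5 = -5 - 3665*I*√111/819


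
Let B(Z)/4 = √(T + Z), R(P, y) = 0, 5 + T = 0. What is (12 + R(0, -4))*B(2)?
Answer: 48*I*√3 ≈ 83.138*I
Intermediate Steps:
T = -5 (T = -5 + 0 = -5)
B(Z) = 4*√(-5 + Z)
(12 + R(0, -4))*B(2) = (12 + 0)*(4*√(-5 + 2)) = 12*(4*√(-3)) = 12*(4*(I*√3)) = 12*(4*I*√3) = 48*I*√3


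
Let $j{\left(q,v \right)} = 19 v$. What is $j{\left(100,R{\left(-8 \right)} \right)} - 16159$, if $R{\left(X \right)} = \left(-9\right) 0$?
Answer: $-16159$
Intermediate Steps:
$R{\left(X \right)} = 0$
$j{\left(100,R{\left(-8 \right)} \right)} - 16159 = 19 \cdot 0 - 16159 = 0 - 16159 = -16159$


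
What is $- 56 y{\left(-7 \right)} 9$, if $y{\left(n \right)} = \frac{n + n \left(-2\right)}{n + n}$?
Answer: $252$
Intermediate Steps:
$y{\left(n \right)} = - \frac{1}{2}$ ($y{\left(n \right)} = \frac{n - 2 n}{2 n} = - n \frac{1}{2 n} = - \frac{1}{2}$)
$- 56 y{\left(-7 \right)} 9 = \left(-56\right) \left(- \frac{1}{2}\right) 9 = 28 \cdot 9 = 252$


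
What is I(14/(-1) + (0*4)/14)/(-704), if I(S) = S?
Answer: 7/352 ≈ 0.019886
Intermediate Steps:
I(14/(-1) + (0*4)/14)/(-704) = (14/(-1) + (0*4)/14)/(-704) = (14*(-1) + 0*(1/14))*(-1/704) = (-14 + 0)*(-1/704) = -14*(-1/704) = 7/352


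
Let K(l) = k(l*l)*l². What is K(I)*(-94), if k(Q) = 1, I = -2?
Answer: -376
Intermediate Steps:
K(l) = l² (K(l) = 1*l² = l²)
K(I)*(-94) = (-2)²*(-94) = 4*(-94) = -376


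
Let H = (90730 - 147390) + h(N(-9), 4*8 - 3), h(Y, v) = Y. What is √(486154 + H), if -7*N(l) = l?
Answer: 17*√72821/7 ≈ 655.36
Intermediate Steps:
N(l) = -l/7
H = -396611/7 (H = (90730 - 147390) - ⅐*(-9) = -56660 + 9/7 = -396611/7 ≈ -56659.)
√(486154 + H) = √(486154 - 396611/7) = √(3006467/7) = 17*√72821/7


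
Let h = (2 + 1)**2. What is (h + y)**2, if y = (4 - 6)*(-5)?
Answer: 361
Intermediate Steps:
h = 9 (h = 3**2 = 9)
y = 10 (y = -2*(-5) = 10)
(h + y)**2 = (9 + 10)**2 = 19**2 = 361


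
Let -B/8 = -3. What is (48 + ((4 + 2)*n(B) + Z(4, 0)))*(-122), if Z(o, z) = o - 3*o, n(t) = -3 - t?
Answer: 14884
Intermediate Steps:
B = 24 (B = -8*(-3) = 24)
Z(o, z) = -2*o
(48 + ((4 + 2)*n(B) + Z(4, 0)))*(-122) = (48 + ((4 + 2)*(-3 - 1*24) - 2*4))*(-122) = (48 + (6*(-3 - 24) - 8))*(-122) = (48 + (6*(-27) - 8))*(-122) = (48 + (-162 - 8))*(-122) = (48 - 170)*(-122) = -122*(-122) = 14884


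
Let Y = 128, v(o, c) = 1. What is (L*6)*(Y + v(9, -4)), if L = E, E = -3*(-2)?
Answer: 4644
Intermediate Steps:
E = 6
L = 6
(L*6)*(Y + v(9, -4)) = (6*6)*(128 + 1) = 36*129 = 4644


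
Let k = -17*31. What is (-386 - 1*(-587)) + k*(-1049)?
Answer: 553024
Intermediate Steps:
k = -527
(-386 - 1*(-587)) + k*(-1049) = (-386 - 1*(-587)) - 527*(-1049) = (-386 + 587) + 552823 = 201 + 552823 = 553024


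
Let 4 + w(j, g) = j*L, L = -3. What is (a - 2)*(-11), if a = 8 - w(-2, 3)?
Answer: -44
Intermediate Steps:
w(j, g) = -4 - 3*j (w(j, g) = -4 + j*(-3) = -4 - 3*j)
a = 6 (a = 8 - (-4 - 3*(-2)) = 8 - (-4 + 6) = 8 - 1*2 = 8 - 2 = 6)
(a - 2)*(-11) = (6 - 2)*(-11) = 4*(-11) = -44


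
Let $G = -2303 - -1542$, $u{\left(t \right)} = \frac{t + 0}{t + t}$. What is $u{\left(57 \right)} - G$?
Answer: $\frac{1523}{2} \approx 761.5$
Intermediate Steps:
$u{\left(t \right)} = \frac{1}{2}$ ($u{\left(t \right)} = \frac{t}{2 t} = t \frac{1}{2 t} = \frac{1}{2}$)
$G = -761$ ($G = -2303 + 1542 = -761$)
$u{\left(57 \right)} - G = \frac{1}{2} - -761 = \frac{1}{2} + 761 = \frac{1523}{2}$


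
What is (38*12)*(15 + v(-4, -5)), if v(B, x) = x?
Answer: 4560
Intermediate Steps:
(38*12)*(15 + v(-4, -5)) = (38*12)*(15 - 5) = 456*10 = 4560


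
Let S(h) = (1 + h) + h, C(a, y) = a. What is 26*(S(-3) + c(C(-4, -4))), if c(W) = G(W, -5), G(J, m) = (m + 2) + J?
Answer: -312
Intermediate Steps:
S(h) = 1 + 2*h
G(J, m) = 2 + J + m (G(J, m) = (2 + m) + J = 2 + J + m)
c(W) = -3 + W (c(W) = 2 + W - 5 = -3 + W)
26*(S(-3) + c(C(-4, -4))) = 26*((1 + 2*(-3)) + (-3 - 4)) = 26*((1 - 6) - 7) = 26*(-5 - 7) = 26*(-12) = -312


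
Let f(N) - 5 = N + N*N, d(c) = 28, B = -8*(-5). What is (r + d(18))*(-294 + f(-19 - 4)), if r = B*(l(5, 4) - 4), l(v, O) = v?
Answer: 14756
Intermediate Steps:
B = 40
f(N) = 5 + N + N² (f(N) = 5 + (N + N*N) = 5 + (N + N²) = 5 + N + N²)
r = 40 (r = 40*(5 - 4) = 40*1 = 40)
(r + d(18))*(-294 + f(-19 - 4)) = (40 + 28)*(-294 + (5 + (-19 - 4) + (-19 - 4)²)) = 68*(-294 + (5 - 23 + (-23)²)) = 68*(-294 + (5 - 23 + 529)) = 68*(-294 + 511) = 68*217 = 14756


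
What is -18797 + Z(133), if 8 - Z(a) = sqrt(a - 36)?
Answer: -18789 - sqrt(97) ≈ -18799.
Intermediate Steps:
Z(a) = 8 - sqrt(-36 + a) (Z(a) = 8 - sqrt(a - 36) = 8 - sqrt(-36 + a))
-18797 + Z(133) = -18797 + (8 - sqrt(-36 + 133)) = -18797 + (8 - sqrt(97)) = -18789 - sqrt(97)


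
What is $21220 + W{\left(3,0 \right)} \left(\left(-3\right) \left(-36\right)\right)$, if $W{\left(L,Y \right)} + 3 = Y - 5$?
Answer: $20356$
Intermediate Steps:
$W{\left(L,Y \right)} = -8 + Y$ ($W{\left(L,Y \right)} = -3 + \left(Y - 5\right) = -3 + \left(-5 + Y\right) = -8 + Y$)
$21220 + W{\left(3,0 \right)} \left(\left(-3\right) \left(-36\right)\right) = 21220 + \left(-8 + 0\right) \left(\left(-3\right) \left(-36\right)\right) = 21220 - 864 = 20356$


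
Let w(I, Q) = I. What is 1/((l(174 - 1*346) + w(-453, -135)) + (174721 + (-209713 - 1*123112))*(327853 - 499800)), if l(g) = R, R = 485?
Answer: 1/27185508520 ≈ 3.6784e-11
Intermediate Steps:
l(g) = 485
1/((l(174 - 1*346) + w(-453, -135)) + (174721 + (-209713 - 1*123112))*(327853 - 499800)) = 1/((485 - 453) + (174721 + (-209713 - 1*123112))*(327853 - 499800)) = 1/(32 + (174721 + (-209713 - 123112))*(-171947)) = 1/(32 + (174721 - 332825)*(-171947)) = 1/(32 - 158104*(-171947)) = 1/(32 + 27185508488) = 1/27185508520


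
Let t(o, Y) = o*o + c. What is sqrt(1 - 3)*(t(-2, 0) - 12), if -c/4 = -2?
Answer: 0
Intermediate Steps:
c = 8 (c = -4*(-2) = 8)
t(o, Y) = 8 + o**2 (t(o, Y) = o*o + 8 = o**2 + 8 = 8 + o**2)
sqrt(1 - 3)*(t(-2, 0) - 12) = sqrt(1 - 3)*((8 + (-2)**2) - 12) = sqrt(-2)*((8 + 4) - 12) = (I*sqrt(2))*(12 - 12) = (I*sqrt(2))*0 = 0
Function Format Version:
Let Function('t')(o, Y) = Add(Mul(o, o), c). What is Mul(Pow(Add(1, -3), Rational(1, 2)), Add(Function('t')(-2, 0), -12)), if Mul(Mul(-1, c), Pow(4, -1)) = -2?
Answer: 0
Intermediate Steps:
c = 8 (c = Mul(-4, -2) = 8)
Function('t')(o, Y) = Add(8, Pow(o, 2)) (Function('t')(o, Y) = Add(Mul(o, o), 8) = Add(Pow(o, 2), 8) = Add(8, Pow(o, 2)))
Mul(Pow(Add(1, -3), Rational(1, 2)), Add(Function('t')(-2, 0), -12)) = Mul(Pow(Add(1, -3), Rational(1, 2)), Add(Add(8, Pow(-2, 2)), -12)) = Mul(Pow(-2, Rational(1, 2)), Add(Add(8, 4), -12)) = Mul(Mul(I, Pow(2, Rational(1, 2))), Add(12, -12)) = Mul(Mul(I, Pow(2, Rational(1, 2))), 0) = 0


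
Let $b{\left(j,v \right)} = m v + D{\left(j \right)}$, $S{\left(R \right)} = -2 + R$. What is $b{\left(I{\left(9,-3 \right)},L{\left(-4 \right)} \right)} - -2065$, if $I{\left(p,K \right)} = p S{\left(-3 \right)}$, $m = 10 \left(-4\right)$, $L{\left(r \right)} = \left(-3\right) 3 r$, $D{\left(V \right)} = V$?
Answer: $580$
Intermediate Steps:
$L{\left(r \right)} = - 9 r$
$m = -40$
$I{\left(p,K \right)} = - 5 p$ ($I{\left(p,K \right)} = p \left(-2 - 3\right) = p \left(-5\right) = - 5 p$)
$b{\left(j,v \right)} = j - 40 v$ ($b{\left(j,v \right)} = - 40 v + j = j - 40 v$)
$b{\left(I{\left(9,-3 \right)},L{\left(-4 \right)} \right)} - -2065 = \left(\left(-5\right) 9 - 40 \left(\left(-9\right) \left(-4\right)\right)\right) - -2065 = \left(-45 - 1440\right) + 2065 = -1485 + 2065 = 580$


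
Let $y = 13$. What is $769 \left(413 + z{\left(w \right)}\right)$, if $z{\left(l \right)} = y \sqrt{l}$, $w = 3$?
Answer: $317597 + 9997 \sqrt{3} \approx 3.3491 \cdot 10^{5}$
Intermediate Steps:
$z{\left(l \right)} = 13 \sqrt{l}$
$769 \left(413 + z{\left(w \right)}\right) = 769 \left(413 + 13 \sqrt{3}\right) = 317597 + 9997 \sqrt{3}$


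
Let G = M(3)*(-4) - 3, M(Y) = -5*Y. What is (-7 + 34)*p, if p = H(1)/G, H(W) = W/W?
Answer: 9/19 ≈ 0.47368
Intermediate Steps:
H(W) = 1
G = 57 (G = -5*3*(-4) - 3 = -15*(-4) - 3 = 60 - 3 = 57)
p = 1/57 ≈ 0.017544
(-7 + 34)*p = (-7 + 34)*(1/57) = 27*(1/57) = 9/19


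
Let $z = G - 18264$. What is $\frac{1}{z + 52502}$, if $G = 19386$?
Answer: $\frac{1}{53624} \approx 1.8648 \cdot 10^{-5}$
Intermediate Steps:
$z = 1122$ ($z = 19386 - 18264 = 1122$)
$\frac{1}{z + 52502} = \frac{1}{1122 + 52502} = \frac{1}{53624}$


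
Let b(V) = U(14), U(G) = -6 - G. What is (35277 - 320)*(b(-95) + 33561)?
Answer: 1172492737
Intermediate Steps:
b(V) = -20 (b(V) = -6 - 1*14 = -6 - 14 = -20)
(35277 - 320)*(b(-95) + 33561) = (35277 - 320)*(-20 + 33561) = 34957*33541 = 1172492737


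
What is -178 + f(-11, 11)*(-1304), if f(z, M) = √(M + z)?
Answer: -178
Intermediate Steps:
-178 + f(-11, 11)*(-1304) = -178 + √(11 - 11)*(-1304) = -178 + √0*(-1304) = -178 + 0*(-1304) = -178 + 0 = -178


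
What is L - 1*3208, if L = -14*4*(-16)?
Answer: -2312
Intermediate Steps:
L = 896 (L = -56*(-16) = 896)
L - 1*3208 = 896 - 1*3208 = 896 - 3208 = -2312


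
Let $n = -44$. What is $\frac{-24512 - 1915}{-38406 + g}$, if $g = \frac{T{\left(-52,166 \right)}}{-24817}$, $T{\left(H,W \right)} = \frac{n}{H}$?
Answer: $\frac{8525905167}{12390582137} \approx 0.6881$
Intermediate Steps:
$T{\left(H,W \right)} = - \frac{44}{H}$
$g = - \frac{11}{322621}$ ($g = \frac{\left(-44\right) \frac{1}{-52}}{-24817} = \left(-44\right) \left(- \frac{1}{52}\right) \left(- \frac{1}{24817}\right) = \frac{11}{13} \left(- \frac{1}{24817}\right) = - \frac{11}{322621} \approx -3.4096 \cdot 10^{-5}$)
$\frac{-24512 - 1915}{-38406 + g} = \frac{-24512 - 1915}{-38406 - \frac{11}{322621}} = - \frac{26427}{- \frac{12390582137}{322621}} = \left(-26427\right) \left(- \frac{322621}{12390582137}\right) = \frac{8525905167}{12390582137}$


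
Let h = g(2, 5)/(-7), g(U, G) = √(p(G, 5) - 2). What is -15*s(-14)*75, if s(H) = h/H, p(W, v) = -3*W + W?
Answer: -1125*I*√3/49 ≈ -39.766*I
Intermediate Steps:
p(W, v) = -2*W
g(U, G) = √(-2 - 2*G) (g(U, G) = √(-2*G - 2) = √(-2 - 2*G))
h = -2*I*√3/7 (h = √(-2 - 2*5)/(-7) = √(-2 - 10)*(-⅐) = √(-12)*(-⅐) = (2*I*√3)*(-⅐) = -2*I*√3/7 ≈ -0.49487*I)
s(H) = -2*I*√3/(7*H) (s(H) = (-2*I*√3/7)/H = -2*I*√3/(7*H))
-15*s(-14)*75 = -(-30)*I*√3/(7*(-14))*75 = -(-30)*I*√3*(-1)/(7*14)*75 = -15*I*√3/49*75 = -1125*I*√3/49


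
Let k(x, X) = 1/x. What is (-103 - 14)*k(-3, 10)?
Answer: 39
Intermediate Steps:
(-103 - 14)*k(-3, 10) = (-103 - 14)/(-3) = -117*(-⅓) = 39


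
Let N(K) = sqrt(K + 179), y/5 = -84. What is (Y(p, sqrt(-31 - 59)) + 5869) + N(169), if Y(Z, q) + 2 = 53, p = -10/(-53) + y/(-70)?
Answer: 5920 + 2*sqrt(87) ≈ 5938.7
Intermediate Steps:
y = -420 (y = 5*(-84) = -420)
p = 328/53 (p = -10/(-53) - 420/(-70) = -10*(-1/53) - 420*(-1/70) = 10/53 + 6 = 328/53 ≈ 6.1887)
Y(Z, q) = 51 (Y(Z, q) = -2 + 53 = 51)
N(K) = sqrt(179 + K)
(Y(p, sqrt(-31 - 59)) + 5869) + N(169) = (51 + 5869) + sqrt(179 + 169) = 5920 + sqrt(348) = 5920 + 2*sqrt(87)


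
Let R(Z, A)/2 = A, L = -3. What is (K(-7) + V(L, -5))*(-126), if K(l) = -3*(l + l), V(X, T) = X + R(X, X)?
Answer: -4158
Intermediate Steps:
R(Z, A) = 2*A
V(X, T) = 3*X (V(X, T) = X + 2*X = 3*X)
K(l) = -6*l
(K(-7) + V(L, -5))*(-126) = (-6*(-7) + 3*(-3))*(-126) = (42 - 9)*(-126) = 33*(-126) = -4158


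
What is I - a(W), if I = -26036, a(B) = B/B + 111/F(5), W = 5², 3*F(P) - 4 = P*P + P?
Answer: -885591/34 ≈ -26047.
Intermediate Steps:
F(P) = 4/3 + P/3 + P²/3 (F(P) = 4/3 + (P*P + P)/3 = 4/3 + (P² + P)/3 = 4/3 + (P + P²)/3 = 4/3 + (P/3 + P²/3) = 4/3 + P/3 + P²/3)
W = 25
a(B) = 367/34 (a(B) = B/B + 111/(4/3 + (⅓)*5 + (⅓)*5²) = 1 + 111/(4/3 + 5/3 + (⅓)*25) = 1 + 111/(4/3 + 5/3 + 25/3) = 1 + 111/(34/3) = 1 + 111*(3/34) = 1 + 333/34 = 367/34)
I - a(W) = -26036 - 1*367/34 = -26036 - 367/34 = -885591/34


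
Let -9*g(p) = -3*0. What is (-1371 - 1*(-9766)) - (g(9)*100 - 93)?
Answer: 8488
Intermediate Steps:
g(p) = 0 (g(p) = -(-1)*0/3 = -⅑*0 = 0)
(-1371 - 1*(-9766)) - (g(9)*100 - 93) = (-1371 - 1*(-9766)) - (0*100 - 93) = (-1371 + 9766) - (0 - 93) = 8395 - 1*(-93) = 8395 + 93 = 8488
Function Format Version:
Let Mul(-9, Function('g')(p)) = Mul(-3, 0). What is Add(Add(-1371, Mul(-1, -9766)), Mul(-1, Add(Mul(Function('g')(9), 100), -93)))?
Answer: 8488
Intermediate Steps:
Function('g')(p) = 0 (Function('g')(p) = Mul(Rational(-1, 9), Mul(-3, 0)) = Mul(Rational(-1, 9), 0) = 0)
Add(Add(-1371, Mul(-1, -9766)), Mul(-1, Add(Mul(Function('g')(9), 100), -93))) = Add(Add(-1371, Mul(-1, -9766)), Mul(-1, Add(Mul(0, 100), -93))) = Add(Add(-1371, 9766), Mul(-1, Add(0, -93))) = Add(8395, Mul(-1, -93)) = Add(8395, 93) = 8488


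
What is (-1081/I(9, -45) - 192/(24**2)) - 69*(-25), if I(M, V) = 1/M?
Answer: -24013/3 ≈ -8004.3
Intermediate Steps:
(-1081/I(9, -45) - 192/(24**2)) - 69*(-25) = (-1081/(1/9) - 192/(24**2)) - 69*(-25) = (-1081/1/9 - 192/576) - 1*(-1725) = (-1081*9 - 192*1/576) + 1725 = (-9729 - 1/3) + 1725 = -29188/3 + 1725 = -24013/3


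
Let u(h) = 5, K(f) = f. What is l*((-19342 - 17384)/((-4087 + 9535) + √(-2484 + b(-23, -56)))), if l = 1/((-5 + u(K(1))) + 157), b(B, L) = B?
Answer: -200083248/4660264127 + 36726*I*√2507/4660264127 ≈ -0.042934 + 0.00039458*I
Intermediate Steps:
l = 1/157 (l = 1/((-5 + 5) + 157) = 1/(0 + 157) = 1/157 ≈ 0.0063694)
l*((-19342 - 17384)/((-4087 + 9535) + √(-2484 + b(-23, -56)))) = ((-19342 - 17384)/((-4087 + 9535) + √(-2484 - 23)))/157 = (-36726/(5448 + √(-2507)))/157 = (-36726/(5448 + I*√2507))/157 = -36726/(157*(5448 + I*√2507))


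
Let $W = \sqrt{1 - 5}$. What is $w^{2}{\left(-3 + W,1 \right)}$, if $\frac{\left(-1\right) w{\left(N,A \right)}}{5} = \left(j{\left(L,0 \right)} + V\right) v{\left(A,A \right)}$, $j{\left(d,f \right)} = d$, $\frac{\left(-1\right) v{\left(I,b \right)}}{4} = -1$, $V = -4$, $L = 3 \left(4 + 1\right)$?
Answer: $48400$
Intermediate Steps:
$L = 15$ ($L = 3 \cdot 5 = 15$)
$v{\left(I,b \right)} = 4$ ($v{\left(I,b \right)} = \left(-4\right) \left(-1\right) = 4$)
$W = 2 i$ ($W = \sqrt{-4} = 2 i \approx 2.0 i$)
$w{\left(N,A \right)} = -220$ ($w{\left(N,A \right)} = - 5 \left(15 - 4\right) 4 = - 5 \cdot 11 \cdot 4 = \left(-5\right) 44 = -220$)
$w^{2}{\left(-3 + W,1 \right)} = \left(-220\right)^{2} = 48400$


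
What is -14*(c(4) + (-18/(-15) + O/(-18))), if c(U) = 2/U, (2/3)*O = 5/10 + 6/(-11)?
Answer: -15743/660 ≈ -23.853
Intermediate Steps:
O = -3/44 (O = 3*(5/10 + 6/(-11))/2 = 3*(5*(⅒) + 6*(-1/11))/2 = 3*(½ - 6/11)/2 = (3/2)*(-1/22) = -3/44 ≈ -0.068182)
-14*(c(4) + (-18/(-15) + O/(-18))) = -14*(2/4 + (-18/(-15) - 3/44/(-18))) = -14*(2*(¼) + (-18*(-1/15) - 3/44*(-1/18))) = -14*(½ + (6/5 + 1/264)) = -14*(½ + 1589/1320) = -14*2249/1320 = -15743/660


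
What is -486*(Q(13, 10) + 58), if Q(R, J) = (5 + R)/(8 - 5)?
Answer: -31104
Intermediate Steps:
Q(R, J) = 5/3 + R/3 (Q(R, J) = (5 + R)/3 = (5 + R)*(⅓) = 5/3 + R/3)
-486*(Q(13, 10) + 58) = -486*((5/3 + (⅓)*13) + 58) = -486*((5/3 + 13/3) + 58) = -486*(6 + 58) = -486*64 = -31104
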